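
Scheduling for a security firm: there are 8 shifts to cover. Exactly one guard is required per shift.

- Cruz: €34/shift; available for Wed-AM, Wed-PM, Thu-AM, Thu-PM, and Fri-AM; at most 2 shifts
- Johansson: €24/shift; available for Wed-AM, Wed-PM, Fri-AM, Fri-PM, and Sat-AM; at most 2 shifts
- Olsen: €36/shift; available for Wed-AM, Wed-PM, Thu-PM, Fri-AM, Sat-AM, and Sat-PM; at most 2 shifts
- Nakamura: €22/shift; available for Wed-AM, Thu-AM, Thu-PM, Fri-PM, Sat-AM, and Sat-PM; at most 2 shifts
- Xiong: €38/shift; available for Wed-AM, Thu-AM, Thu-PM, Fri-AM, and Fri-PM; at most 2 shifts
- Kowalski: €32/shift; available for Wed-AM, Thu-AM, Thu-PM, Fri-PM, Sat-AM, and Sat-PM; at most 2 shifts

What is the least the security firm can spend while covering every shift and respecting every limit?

€224

Picking the cheapest available guard for each shift independently would cost €180, but that ignores the shift limits.
An optimal schedule: Wed-AM→Cruz, Wed-PM→Johansson, Thu-AM→Nakamura, Thu-PM→Cruz, Fri-AM→Johansson, Fri-PM→Kowalski, Sat-AM→Kowalski, Sat-PM→Nakamura.
Total: 34 + 24 + 22 + 34 + 24 + 32 + 32 + 22 = €224.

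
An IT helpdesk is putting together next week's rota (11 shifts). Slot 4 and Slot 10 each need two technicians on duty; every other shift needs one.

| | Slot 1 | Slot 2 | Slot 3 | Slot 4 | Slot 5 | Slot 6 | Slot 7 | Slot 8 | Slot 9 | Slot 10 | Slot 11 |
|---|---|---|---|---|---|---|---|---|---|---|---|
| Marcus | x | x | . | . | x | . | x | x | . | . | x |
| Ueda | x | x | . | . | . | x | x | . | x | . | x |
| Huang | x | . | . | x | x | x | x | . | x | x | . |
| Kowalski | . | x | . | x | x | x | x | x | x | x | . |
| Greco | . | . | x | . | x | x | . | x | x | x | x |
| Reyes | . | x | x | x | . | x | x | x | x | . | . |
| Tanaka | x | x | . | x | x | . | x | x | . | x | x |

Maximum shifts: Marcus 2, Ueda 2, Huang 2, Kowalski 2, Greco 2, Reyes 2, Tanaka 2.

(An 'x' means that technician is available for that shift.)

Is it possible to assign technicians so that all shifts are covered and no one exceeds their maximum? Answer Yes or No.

One valid schedule: Slot 1→Marcus, Slot 2→Ueda, Slot 3→Greco, Slot 4→Kowalski+Reyes, Slot 5→Huang, Slot 6→Ueda, Slot 7→Reyes, Slot 8→Kowalski, Slot 9→Huang, Slot 10→Greco+Tanaka, Slot 11→Marcus.
Loads: Marcus 2/2, Ueda 2/2, Huang 2/2, Kowalski 2/2, Greco 2/2, Reyes 2/2, Tanaka 1/2 — all within limits.

Yes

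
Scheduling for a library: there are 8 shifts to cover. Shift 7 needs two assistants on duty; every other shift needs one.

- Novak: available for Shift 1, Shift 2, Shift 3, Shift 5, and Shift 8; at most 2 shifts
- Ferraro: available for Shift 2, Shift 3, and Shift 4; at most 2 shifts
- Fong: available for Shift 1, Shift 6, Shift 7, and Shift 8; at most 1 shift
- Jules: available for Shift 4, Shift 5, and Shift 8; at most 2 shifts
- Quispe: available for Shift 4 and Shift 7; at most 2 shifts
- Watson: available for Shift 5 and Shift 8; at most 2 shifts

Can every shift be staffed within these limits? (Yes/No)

Total capacity is 11 and 9 slots are needed, so capacity alone doesn't rule it out.
Shifts {Shift 6, Shift 7} need 3 worker-slots in total, but the assistants available for any of those shifts (Fong and Quispe) can supply at most 2 among them. So no valid schedule exists.

No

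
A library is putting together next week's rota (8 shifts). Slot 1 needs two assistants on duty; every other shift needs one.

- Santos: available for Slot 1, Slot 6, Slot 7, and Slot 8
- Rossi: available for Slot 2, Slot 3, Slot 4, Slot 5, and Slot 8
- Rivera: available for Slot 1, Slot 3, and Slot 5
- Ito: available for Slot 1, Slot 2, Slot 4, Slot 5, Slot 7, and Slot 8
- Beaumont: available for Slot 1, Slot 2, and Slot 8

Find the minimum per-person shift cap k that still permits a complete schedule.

2

With 5 assistants and 9 worker-slots to fill, someone must work at least ⌈9/5⌉ = 2 shifts, so k ≥ 2.
k = 2 works: Slot 1→Rivera+Beaumont, Slot 2→Ito, Slot 3→Rossi, Slot 4→Rossi, Slot 5→Rivera, Slot 6→Santos, Slot 7→Santos, Slot 8→Ito.
Loads: Santos 2, Rossi 2, Rivera 2, Ito 2, Beaumont 1 — all ≤ 2.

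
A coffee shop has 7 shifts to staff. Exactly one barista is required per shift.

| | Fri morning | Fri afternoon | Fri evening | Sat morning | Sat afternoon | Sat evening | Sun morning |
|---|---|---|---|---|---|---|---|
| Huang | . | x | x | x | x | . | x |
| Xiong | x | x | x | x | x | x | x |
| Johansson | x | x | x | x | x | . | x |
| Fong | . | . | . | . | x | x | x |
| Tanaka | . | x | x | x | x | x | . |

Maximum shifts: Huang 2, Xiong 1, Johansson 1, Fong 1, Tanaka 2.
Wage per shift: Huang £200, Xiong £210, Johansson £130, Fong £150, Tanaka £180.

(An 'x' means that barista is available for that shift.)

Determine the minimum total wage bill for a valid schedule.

Picking the cheapest available barista for each shift independently would cost £930, but that ignores the shift limits.
An optimal schedule: Fri morning→Xiong, Fri afternoon→Huang, Fri evening→Huang, Sat morning→Tanaka, Sat afternoon→Tanaka, Sat evening→Fong, Sun morning→Johansson.
Total: 210 + 200 + 200 + 180 + 180 + 150 + 130 = £1250.

£1250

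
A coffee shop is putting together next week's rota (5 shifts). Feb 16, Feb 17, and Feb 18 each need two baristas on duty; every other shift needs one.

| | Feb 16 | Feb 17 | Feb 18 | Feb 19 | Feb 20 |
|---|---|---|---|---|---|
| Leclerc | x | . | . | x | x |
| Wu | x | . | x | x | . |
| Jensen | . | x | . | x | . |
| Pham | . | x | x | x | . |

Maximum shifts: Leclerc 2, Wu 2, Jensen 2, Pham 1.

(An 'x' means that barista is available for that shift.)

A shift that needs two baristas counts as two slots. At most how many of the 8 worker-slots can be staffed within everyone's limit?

7

Total capacity across all baristas is 2+2+2+1 = 7, and 8 slots are needed, so at most 7 can be filled.
An assignment achieving 7: Feb 16→Leclerc+Wu, Feb 17→Jensen+Pham, Feb 18→Wu, Feb 19→Jensen, Feb 20→Leclerc.
Loads: Leclerc 2/2, Wu 2/2, Jensen 2/2, Pham 1/1.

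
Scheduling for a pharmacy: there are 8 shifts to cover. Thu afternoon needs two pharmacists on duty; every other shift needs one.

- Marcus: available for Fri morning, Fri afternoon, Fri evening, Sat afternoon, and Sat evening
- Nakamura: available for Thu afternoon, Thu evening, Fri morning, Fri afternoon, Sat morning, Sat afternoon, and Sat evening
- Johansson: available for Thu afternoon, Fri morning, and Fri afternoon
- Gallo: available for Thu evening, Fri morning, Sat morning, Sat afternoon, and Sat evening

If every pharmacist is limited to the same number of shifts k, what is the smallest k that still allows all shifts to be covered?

With 4 pharmacists and 9 worker-slots to fill, someone must work at least ⌈9/4⌉ = 3 shifts, so k ≥ 3.
k = 3 works: Thu afternoon→Nakamura+Johansson, Thu evening→Nakamura, Fri morning→Johansson, Fri afternoon→Marcus, Fri evening→Marcus, Sat morning→Nakamura, Sat afternoon→Marcus, Sat evening→Gallo.
Loads: Marcus 3, Nakamura 3, Johansson 2, Gallo 1 — all ≤ 3.

3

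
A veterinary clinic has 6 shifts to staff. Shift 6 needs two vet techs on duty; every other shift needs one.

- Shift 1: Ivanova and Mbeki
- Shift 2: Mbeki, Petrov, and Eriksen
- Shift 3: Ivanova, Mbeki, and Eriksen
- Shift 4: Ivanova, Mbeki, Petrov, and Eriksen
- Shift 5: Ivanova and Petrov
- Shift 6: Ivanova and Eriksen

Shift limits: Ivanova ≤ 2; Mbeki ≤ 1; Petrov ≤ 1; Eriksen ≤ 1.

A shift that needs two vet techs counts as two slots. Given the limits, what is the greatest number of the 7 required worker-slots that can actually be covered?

5

Total capacity across all vet techs is 2+1+1+1 = 5, and 7 slots are needed, so at most 5 can be filled.
An assignment achieving 5: Shift 1→Ivanova, Shift 2→Mbeki, Shift 4→Petrov, Shift 5→Ivanova, Shift 6→Eriksen.
Loads: Ivanova 2/2, Mbeki 1/1, Petrov 1/1, Eriksen 1/1.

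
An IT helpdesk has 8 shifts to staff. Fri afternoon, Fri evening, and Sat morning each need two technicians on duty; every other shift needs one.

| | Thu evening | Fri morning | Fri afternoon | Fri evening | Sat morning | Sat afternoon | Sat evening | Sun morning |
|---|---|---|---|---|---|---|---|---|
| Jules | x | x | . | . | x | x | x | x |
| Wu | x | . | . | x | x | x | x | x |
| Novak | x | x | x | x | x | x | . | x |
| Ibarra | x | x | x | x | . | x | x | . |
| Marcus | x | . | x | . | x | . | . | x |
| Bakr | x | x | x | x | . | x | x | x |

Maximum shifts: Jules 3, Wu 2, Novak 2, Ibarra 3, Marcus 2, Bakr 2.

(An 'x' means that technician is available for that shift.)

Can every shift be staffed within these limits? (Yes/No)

One valid schedule: Thu evening→Wu, Fri morning→Jules, Fri afternoon→Novak+Ibarra, Fri evening→Ibarra+Bakr, Sat morning→Novak+Marcus, Sat afternoon→Jules, Sat evening→Jules, Sun morning→Wu.
Loads: Jules 3/3, Wu 2/2, Novak 2/2, Ibarra 2/3, Marcus 1/2, Bakr 1/2 — all within limits.

Yes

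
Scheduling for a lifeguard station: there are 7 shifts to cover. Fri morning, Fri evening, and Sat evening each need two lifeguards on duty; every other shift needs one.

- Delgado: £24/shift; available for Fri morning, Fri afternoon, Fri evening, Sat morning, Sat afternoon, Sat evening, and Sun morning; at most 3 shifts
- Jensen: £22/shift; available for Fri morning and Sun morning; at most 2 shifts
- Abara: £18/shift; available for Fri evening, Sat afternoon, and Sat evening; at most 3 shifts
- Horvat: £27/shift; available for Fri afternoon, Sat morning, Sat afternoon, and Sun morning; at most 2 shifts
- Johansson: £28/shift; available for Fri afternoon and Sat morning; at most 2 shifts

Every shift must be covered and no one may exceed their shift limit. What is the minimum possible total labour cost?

£224

Fri morning can only be covered by Delgado and Jensen, so that assignment is forced.
Fri evening can only be covered by Delgado and Abara, so that assignment is forced.
Sat evening can only be covered by Delgado and Abara, so that assignment is forced.
Picking the cheapest available lifeguard for each shift independently would cost £218, but that ignores the shift limits.
An optimal schedule: Fri morning→Delgado+Jensen, Fri afternoon→Horvat, Fri evening→Delgado+Abara, Sat morning→Horvat, Sat afternoon→Abara, Sat evening→Delgado+Abara, Sun morning→Jensen.
Total: 24 + 22 + 27 + 24 + 18 + 27 + 18 + 24 + 18 + 22 = £224.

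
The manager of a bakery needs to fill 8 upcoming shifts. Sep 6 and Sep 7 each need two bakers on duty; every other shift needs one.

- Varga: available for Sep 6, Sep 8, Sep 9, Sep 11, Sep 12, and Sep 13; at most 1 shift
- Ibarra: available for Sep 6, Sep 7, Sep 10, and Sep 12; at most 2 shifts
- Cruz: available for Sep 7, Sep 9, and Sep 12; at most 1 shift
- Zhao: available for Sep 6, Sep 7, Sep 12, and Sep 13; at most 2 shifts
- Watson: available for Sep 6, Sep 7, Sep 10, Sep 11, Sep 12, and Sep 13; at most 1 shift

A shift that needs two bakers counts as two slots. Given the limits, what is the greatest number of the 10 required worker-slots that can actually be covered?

Total capacity across all bakers is 1+2+1+2+1 = 7, and 10 slots are needed, so at most 7 can be filled.
An assignment achieving 7: Sep 6→Ibarra+Zhao, Sep 8→Varga, Sep 9→Cruz, Sep 10→Ibarra, Sep 11→Watson, Sep 13→Zhao.
Loads: Varga 1/1, Ibarra 2/2, Cruz 1/1, Zhao 2/2, Watson 1/1.

7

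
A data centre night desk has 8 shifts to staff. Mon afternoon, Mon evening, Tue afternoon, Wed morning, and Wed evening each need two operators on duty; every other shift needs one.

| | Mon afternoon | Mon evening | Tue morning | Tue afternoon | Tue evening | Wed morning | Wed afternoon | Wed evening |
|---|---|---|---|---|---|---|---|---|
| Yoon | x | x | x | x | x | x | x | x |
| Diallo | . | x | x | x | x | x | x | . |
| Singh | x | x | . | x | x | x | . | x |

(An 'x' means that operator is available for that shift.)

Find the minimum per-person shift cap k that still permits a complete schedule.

With 3 operators and 13 worker-slots to fill, someone must work at least ⌈13/3⌉ = 5 shifts, so k ≥ 5.
k = 5 works: Mon afternoon→Yoon+Singh, Mon evening→Yoon+Diallo, Tue morning→Yoon, Tue afternoon→Diallo+Singh, Tue evening→Diallo, Wed morning→Diallo+Singh, Wed afternoon→Yoon, Wed evening→Yoon+Singh.
Loads: Yoon 5, Diallo 4, Singh 4 — all ≤ 5.

5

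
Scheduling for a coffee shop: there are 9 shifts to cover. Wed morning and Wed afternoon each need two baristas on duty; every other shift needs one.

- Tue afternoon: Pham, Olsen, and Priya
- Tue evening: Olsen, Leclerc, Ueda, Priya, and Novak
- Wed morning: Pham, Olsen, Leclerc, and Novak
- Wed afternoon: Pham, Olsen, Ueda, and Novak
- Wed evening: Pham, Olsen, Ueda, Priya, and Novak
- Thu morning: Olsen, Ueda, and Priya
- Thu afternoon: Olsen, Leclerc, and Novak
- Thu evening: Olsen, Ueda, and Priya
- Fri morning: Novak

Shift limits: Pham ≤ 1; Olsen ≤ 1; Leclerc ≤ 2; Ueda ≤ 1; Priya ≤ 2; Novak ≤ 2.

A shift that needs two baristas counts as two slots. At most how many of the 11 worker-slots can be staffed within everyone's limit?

Total capacity across all baristas is 1+1+2+1+2+2 = 9, and 11 slots are needed, so at most 9 can be filled.
An assignment achieving 9: Tue afternoon→Pham, Tue evening→Priya, Wed morning→Leclerc+Novak, Wed evening→Priya, Thu morning→Olsen, Thu afternoon→Leclerc, Thu evening→Ueda, Fri morning→Novak.
Loads: Pham 1/1, Olsen 1/1, Leclerc 2/2, Ueda 1/1, Priya 2/2, Novak 2/2.

9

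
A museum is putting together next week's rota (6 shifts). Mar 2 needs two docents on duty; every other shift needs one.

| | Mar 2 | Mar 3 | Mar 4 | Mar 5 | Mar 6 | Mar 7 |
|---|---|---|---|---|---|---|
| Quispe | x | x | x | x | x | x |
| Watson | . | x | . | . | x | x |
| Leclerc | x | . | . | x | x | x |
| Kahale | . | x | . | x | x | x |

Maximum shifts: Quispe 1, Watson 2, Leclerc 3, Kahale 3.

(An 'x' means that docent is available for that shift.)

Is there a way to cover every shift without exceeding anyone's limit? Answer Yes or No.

No

Total capacity is 9 and 7 slots are needed, so capacity alone doesn't rule it out.
Shifts {Mar 2, Mar 4} need 3 worker-slots in total, but the docents available for any of those shifts (Quispe and Leclerc) can supply at most 2 among them. So no valid schedule exists.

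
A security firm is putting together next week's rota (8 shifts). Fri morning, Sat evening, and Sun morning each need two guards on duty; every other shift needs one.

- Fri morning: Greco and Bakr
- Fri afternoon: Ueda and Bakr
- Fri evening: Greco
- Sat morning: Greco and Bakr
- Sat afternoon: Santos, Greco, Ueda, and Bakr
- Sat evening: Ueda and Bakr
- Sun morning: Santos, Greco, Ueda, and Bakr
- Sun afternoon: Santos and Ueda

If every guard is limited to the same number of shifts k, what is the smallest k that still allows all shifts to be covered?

With 4 guards and 11 worker-slots to fill, someone must work at least ⌈11/4⌉ = 3 shifts, so k ≥ 3.
k = 3 works: Fri morning→Greco+Bakr, Fri afternoon→Ueda, Fri evening→Greco, Sat morning→Greco, Sat afternoon→Santos, Sat evening→Ueda+Bakr, Sun morning→Santos+Ueda, Sun afternoon→Santos.
Loads: Santos 3, Greco 3, Ueda 3, Bakr 2 — all ≤ 3.

3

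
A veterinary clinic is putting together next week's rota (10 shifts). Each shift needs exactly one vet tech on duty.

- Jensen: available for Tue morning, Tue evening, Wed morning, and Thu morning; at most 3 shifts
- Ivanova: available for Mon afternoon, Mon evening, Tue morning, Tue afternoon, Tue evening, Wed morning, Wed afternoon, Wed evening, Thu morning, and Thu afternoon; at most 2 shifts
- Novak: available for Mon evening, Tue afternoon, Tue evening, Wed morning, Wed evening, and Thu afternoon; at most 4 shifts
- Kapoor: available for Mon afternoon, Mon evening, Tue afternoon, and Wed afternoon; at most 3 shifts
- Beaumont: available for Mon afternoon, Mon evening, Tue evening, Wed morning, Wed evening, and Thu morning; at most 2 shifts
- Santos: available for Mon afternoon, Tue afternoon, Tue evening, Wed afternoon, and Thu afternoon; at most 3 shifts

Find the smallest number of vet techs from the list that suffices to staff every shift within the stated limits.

10 slots to fill and no one can take more than 4, so at least ⌈10/4⌉ = 3 vet techs are needed.
Jensen, Novak, and Kapoor alone can cover everything: Mon afternoon→Kapoor, Mon evening→Novak, Tue morning→Jensen, Tue afternoon→Kapoor, Tue evening→Jensen, Wed morning→Novak, Wed afternoon→Kapoor, Wed evening→Novak, Thu morning→Jensen, Thu afternoon→Novak.

3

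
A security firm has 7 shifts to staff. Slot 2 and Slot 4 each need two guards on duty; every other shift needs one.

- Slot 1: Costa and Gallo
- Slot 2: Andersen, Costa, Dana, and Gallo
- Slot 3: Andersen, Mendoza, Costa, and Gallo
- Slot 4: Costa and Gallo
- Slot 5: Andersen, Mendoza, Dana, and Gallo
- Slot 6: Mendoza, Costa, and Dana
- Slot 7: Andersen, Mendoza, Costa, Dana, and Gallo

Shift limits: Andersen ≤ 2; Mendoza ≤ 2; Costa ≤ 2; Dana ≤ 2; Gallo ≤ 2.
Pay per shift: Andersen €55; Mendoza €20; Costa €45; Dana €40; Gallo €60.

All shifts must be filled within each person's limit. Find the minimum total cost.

Slot 4 can only be covered by Costa and Gallo, so that assignment is forced.
Picking the cheapest available guard for each shift independently would cost €315, but that ignores the shift limits.
An optimal schedule: Slot 1→Costa, Slot 2→Dana+Andersen, Slot 3→Mendoza, Slot 4→Costa+Gallo, Slot 5→Dana, Slot 6→Mendoza, Slot 7→Andersen.
Total: 45 + 40 + 55 + 20 + 45 + 60 + 40 + 20 + 55 = €380.

€380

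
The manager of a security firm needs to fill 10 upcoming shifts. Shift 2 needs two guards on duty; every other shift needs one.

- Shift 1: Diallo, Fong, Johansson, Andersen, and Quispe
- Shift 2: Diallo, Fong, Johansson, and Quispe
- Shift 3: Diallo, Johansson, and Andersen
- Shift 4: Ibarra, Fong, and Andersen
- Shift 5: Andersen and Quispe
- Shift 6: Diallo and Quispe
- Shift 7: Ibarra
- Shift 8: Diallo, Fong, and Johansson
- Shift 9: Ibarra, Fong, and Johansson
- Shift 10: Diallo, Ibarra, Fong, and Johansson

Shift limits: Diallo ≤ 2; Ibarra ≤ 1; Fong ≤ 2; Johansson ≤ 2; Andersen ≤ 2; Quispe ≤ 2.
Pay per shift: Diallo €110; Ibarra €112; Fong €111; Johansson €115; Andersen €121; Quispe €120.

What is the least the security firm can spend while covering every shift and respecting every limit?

€1266

Shift 7 can only be covered by Ibarra, so that assignment is forced.
Picking the cheapest available guard for each shift independently would cost €1225, but that ignores the shift limits.
An optimal schedule: Shift 1→Quispe, Shift 2→Johansson+Quispe, Shift 3→Diallo, Shift 4→Andersen, Shift 5→Andersen, Shift 6→Diallo, Shift 7→Ibarra, Shift 8→Fong, Shift 9→Fong, Shift 10→Johansson.
Total: 120 + 115 + 120 + 110 + 121 + 121 + 110 + 112 + 111 + 111 + 115 = €1266.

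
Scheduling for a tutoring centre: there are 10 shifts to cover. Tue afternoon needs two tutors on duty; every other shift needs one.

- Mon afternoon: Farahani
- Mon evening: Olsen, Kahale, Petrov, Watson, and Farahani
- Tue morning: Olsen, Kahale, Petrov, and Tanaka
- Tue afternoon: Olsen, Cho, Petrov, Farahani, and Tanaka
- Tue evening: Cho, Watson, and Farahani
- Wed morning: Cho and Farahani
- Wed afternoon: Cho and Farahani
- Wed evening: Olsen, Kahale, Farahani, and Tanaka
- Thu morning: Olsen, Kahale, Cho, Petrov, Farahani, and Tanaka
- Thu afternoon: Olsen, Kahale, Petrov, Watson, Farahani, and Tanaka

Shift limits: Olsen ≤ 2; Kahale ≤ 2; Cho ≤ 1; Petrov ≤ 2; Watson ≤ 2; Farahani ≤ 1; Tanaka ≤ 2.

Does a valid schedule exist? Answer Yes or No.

Total capacity is 12 and 11 slots are needed, so capacity alone doesn't rule it out.
Shifts {Mon afternoon, Wed morning, Wed afternoon} need 3 worker-slots in total, but the tutors available for any of those shifts (Cho and Farahani) can supply at most 2 among them. So no valid schedule exists.

No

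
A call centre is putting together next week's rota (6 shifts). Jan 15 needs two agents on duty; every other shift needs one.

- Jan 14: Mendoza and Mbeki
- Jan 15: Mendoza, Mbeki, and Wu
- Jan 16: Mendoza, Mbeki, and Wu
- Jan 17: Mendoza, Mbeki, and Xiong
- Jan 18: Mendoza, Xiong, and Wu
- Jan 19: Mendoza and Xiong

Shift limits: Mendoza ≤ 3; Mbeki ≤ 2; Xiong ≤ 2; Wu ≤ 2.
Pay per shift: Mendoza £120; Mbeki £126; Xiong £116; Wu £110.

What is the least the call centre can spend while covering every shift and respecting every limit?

£812

Picking the cheapest available agent for each shift independently would cost £802, but that ignores the shift limits.
An optimal schedule: Jan 14→Mendoza, Jan 15→Wu+Mendoza, Jan 16→Wu, Jan 17→Xiong, Jan 18→Mendoza, Jan 19→Xiong.
Total: 120 + 110 + 120 + 110 + 116 + 120 + 116 = £812.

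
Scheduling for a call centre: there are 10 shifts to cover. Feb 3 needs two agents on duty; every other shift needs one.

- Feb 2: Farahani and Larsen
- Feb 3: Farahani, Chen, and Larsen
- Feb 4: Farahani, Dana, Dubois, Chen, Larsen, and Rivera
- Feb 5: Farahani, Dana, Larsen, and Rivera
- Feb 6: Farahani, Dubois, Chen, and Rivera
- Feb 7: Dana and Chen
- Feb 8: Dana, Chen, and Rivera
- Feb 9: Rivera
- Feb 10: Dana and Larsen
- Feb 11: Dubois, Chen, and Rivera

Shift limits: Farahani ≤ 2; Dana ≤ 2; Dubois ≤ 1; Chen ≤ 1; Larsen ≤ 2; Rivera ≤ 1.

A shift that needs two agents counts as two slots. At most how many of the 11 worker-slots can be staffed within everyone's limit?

9

Total capacity across all agents is 2+2+1+1+2+1 = 9, and 11 slots are needed, so at most 9 can be filled.
An assignment achieving 9: Feb 2→Farahani, Feb 3→Farahani+Chen, Feb 4→Larsen, Feb 5→Larsen, Feb 7→Dana, Feb 9→Rivera, Feb 10→Dana, Feb 11→Dubois.
Loads: Farahani 2/2, Dana 2/2, Dubois 1/1, Chen 1/1, Larsen 2/2, Rivera 1/1.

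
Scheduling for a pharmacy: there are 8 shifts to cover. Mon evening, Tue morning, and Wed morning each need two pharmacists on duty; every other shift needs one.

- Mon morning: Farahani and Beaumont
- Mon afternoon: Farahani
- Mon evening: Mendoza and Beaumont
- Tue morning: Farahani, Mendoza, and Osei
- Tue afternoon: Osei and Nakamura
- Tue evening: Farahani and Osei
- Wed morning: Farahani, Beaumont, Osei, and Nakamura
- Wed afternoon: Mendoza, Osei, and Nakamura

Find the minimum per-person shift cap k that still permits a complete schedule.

3

With 5 pharmacists and 11 worker-slots to fill, someone must work at least ⌈11/5⌉ = 3 shifts, so k ≥ 3.
k = 3 works: Mon morning→Farahani, Mon afternoon→Farahani, Mon evening→Mendoza+Beaumont, Tue morning→Mendoza+Osei, Tue afternoon→Osei, Tue evening→Farahani, Wed morning→Beaumont+Osei, Wed afternoon→Mendoza.
Loads: Farahani 3, Mendoza 3, Beaumont 2, Osei 3, Nakamura 0 — all ≤ 3.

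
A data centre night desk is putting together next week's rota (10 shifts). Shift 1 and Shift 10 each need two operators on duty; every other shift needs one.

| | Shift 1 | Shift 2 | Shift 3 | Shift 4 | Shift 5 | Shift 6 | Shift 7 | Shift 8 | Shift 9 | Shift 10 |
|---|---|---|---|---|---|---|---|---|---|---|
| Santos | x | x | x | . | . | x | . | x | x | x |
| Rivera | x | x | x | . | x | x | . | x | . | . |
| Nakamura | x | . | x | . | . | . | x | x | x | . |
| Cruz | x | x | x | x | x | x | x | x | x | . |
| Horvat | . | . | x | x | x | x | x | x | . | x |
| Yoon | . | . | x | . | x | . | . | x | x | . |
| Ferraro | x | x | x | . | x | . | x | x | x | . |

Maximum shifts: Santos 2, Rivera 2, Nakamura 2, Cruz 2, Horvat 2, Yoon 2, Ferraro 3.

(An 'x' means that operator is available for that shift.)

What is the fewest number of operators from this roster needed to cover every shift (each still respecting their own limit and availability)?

12 slots to fill and no one can take more than 3, so at least ⌈12/3⌉ = 4 operators are needed.
Any 5 operators together have capacity at most 3+2+2+2+2 = 11 < 12 slots, so 5 can never suffice.
Santos, Rivera, Nakamura, Cruz, Horvat, and Yoon alone can cover everything: Shift 1→Nakamura+Cruz, Shift 2→Santos, Shift 3→Horvat, Shift 4→Cruz, Shift 5→Rivera, Shift 6→Rivera, Shift 7→Nakamura, Shift 8→Yoon, Shift 9→Yoon, Shift 10→Santos+Horvat.

6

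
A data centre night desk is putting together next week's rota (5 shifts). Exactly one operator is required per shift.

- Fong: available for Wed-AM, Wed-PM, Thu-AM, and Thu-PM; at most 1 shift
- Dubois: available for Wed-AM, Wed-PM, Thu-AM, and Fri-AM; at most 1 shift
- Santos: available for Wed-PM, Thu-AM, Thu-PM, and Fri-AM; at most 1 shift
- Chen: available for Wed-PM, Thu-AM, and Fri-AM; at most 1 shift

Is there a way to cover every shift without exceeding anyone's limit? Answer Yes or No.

No

Shifts {Wed-AM, Wed-PM, Thu-AM, Thu-PM, Fri-AM} need 5 worker-slots in total, but the operators available for any of those shifts (Fong, Dubois, Santos, and Chen) can supply at most 4 among them. So no valid schedule exists.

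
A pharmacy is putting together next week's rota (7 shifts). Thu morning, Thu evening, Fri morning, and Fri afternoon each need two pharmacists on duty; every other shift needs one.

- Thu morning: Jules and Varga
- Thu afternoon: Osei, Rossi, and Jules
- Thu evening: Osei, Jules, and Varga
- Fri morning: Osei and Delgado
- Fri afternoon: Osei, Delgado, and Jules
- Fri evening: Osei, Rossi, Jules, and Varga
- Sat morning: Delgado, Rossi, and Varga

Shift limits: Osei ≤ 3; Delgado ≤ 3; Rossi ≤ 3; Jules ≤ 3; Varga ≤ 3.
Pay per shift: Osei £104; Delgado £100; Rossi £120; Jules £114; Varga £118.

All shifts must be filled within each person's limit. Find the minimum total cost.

£1190

Thu morning can only be covered by Jules and Varga, so that assignment is forced.
Fri morning can only be covered by Osei and Delgado, so that assignment is forced.
Picking the cheapest available pharmacist for each shift independently would cost £1166, but that ignores the shift limits.
An optimal schedule: Thu morning→Jules+Varga, Thu afternoon→Osei, Thu evening→Osei+Jules, Fri morning→Delgado+Osei, Fri afternoon→Delgado+Jules, Fri evening→Varga, Sat morning→Delgado.
Total: 114 + 118 + 104 + 104 + 114 + 100 + 104 + 100 + 114 + 118 + 100 = £1190.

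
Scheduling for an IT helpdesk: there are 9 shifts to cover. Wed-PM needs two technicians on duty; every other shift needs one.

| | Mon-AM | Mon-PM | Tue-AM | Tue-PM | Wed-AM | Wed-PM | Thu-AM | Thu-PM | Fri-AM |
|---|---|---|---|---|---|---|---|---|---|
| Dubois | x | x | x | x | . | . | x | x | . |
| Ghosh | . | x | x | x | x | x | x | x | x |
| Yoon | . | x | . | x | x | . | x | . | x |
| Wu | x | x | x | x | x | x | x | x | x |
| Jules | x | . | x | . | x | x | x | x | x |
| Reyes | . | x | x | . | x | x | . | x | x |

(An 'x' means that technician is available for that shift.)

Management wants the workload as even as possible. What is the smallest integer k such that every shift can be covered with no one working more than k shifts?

With 6 technicians and 10 worker-slots to fill, someone must work at least ⌈10/6⌉ = 2 shifts, so k ≥ 2.
k = 2 works: Mon-AM→Dubois, Mon-PM→Ghosh, Tue-AM→Ghosh, Tue-PM→Dubois, Wed-AM→Yoon, Wed-PM→Jules+Reyes, Thu-AM→Yoon, Thu-PM→Wu, Fri-AM→Wu.
Loads: Dubois 2, Ghosh 2, Yoon 2, Wu 2, Jules 1, Reyes 1 — all ≤ 2.

2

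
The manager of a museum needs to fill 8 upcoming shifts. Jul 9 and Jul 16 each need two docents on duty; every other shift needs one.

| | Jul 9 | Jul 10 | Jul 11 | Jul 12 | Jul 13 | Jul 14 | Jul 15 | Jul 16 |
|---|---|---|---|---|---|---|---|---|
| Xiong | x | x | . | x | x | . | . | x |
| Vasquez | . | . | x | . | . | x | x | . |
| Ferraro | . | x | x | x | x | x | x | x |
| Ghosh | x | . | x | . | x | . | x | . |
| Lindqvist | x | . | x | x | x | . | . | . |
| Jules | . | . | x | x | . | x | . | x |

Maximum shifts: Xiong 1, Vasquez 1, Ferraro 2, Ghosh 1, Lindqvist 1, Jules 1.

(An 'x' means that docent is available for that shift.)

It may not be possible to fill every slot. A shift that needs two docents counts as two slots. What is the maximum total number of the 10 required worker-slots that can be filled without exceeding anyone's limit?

7

Total capacity across all docents is 1+1+2+1+1+1 = 7, and 10 slots are needed, so at most 7 can be filled.
An assignment achieving 7: Jul 9→Ghosh+Lindqvist, Jul 10→Xiong, Jul 14→Vasquez, Jul 15→Ferraro, Jul 16→Ferraro+Jules.
Loads: Xiong 1/1, Vasquez 1/1, Ferraro 2/2, Ghosh 1/1, Lindqvist 1/1, Jules 1/1.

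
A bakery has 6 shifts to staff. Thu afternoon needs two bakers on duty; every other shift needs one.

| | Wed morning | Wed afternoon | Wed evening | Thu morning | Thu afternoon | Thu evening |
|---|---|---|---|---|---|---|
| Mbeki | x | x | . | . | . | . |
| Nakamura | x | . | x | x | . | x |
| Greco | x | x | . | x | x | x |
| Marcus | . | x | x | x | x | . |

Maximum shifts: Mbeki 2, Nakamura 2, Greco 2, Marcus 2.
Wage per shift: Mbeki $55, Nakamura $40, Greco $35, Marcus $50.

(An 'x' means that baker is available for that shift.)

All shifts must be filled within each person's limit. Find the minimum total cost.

$305

Thu afternoon can only be covered by Greco and Marcus, so that assignment is forced.
Picking the cheapest available baker for each shift independently would cost $265, but that ignores the shift limits.
An optimal schedule: Wed morning→Nakamura, Wed afternoon→Mbeki, Wed evening→Nakamura, Thu morning→Marcus, Thu afternoon→Greco+Marcus, Thu evening→Greco.
Total: 40 + 55 + 40 + 50 + 35 + 50 + 35 = $305.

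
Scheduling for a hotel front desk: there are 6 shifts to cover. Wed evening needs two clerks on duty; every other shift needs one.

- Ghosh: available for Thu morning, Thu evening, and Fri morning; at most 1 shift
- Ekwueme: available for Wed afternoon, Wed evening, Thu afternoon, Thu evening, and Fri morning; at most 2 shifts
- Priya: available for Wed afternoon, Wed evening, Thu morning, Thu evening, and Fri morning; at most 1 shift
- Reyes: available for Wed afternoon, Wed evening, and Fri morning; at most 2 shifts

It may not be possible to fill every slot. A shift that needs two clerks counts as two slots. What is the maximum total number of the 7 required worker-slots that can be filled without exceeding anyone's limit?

6

Total capacity across all clerks is 1+2+1+2 = 6, and 7 slots are needed, so at most 6 can be filled.
An assignment achieving 6: Wed afternoon→Ekwueme, Wed evening→Priya+Reyes, Thu morning→Ghosh, Thu afternoon→Ekwueme, Fri morning→Reyes.
Loads: Ghosh 1/1, Ekwueme 2/2, Priya 1/1, Reyes 2/2.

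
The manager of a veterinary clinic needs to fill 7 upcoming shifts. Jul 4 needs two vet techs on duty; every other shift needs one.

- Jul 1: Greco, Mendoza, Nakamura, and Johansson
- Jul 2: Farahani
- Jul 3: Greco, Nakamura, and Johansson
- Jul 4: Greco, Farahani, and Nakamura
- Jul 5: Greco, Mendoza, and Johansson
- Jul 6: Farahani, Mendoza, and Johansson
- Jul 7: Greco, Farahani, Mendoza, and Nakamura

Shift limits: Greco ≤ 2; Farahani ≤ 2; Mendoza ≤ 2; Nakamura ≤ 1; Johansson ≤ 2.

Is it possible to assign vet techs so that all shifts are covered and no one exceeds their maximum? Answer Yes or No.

Jul 2 can only be covered by Farahani, so that assignment is forced.
One valid schedule: Jul 1→Johansson, Jul 2→Farahani, Jul 3→Greco, Jul 4→Greco+Farahani, Jul 5→Mendoza, Jul 6→Mendoza, Jul 7→Nakamura.
Loads: Greco 2/2, Farahani 2/2, Mendoza 2/2, Nakamura 1/1, Johansson 1/2 — all within limits.

Yes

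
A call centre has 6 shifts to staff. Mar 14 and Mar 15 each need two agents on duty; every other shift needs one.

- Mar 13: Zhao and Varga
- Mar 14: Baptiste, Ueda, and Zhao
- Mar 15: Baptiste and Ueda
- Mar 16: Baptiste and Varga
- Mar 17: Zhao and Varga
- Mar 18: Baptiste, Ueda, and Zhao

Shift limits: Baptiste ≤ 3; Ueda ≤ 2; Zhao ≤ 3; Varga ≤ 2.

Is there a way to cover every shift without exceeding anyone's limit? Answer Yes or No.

Yes

Mar 15 can only be covered by Baptiste and Ueda, so that assignment is forced.
One valid schedule: Mar 13→Zhao, Mar 14→Baptiste+Ueda, Mar 15→Baptiste+Ueda, Mar 16→Baptiste, Mar 17→Zhao, Mar 18→Zhao.
Loads: Baptiste 3/3, Ueda 2/2, Zhao 3/3, Varga 0/2 — all within limits.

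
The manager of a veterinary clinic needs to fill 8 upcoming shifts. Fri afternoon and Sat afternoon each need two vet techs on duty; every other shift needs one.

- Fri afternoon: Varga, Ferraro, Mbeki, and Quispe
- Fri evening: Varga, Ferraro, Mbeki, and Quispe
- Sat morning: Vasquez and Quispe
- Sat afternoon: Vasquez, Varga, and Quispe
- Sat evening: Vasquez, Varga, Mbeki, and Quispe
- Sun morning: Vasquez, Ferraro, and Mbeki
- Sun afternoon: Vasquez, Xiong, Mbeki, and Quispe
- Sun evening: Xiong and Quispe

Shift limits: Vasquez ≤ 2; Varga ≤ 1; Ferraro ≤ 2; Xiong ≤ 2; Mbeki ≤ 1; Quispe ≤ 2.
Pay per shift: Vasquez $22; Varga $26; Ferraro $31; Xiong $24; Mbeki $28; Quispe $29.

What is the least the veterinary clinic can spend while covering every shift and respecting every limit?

$266

Picking the cheapest available vet tech for each shift independently would cost $240, but that ignores the shift limits.
An optimal schedule: Fri afternoon→Mbeki+Quispe, Fri evening→Ferraro, Sat morning→Vasquez, Sat afternoon→Vasquez+Varga, Sat evening→Quispe, Sun morning→Ferraro, Sun afternoon→Xiong, Sun evening→Xiong.
Total: 28 + 29 + 31 + 22 + 22 + 26 + 29 + 31 + 24 + 24 = $266.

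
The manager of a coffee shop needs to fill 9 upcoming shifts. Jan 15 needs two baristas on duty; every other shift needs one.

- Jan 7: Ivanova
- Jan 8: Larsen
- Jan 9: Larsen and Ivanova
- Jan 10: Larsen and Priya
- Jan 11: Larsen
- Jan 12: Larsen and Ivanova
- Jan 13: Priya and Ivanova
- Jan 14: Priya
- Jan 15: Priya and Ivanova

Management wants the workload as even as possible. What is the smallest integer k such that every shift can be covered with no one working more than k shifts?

4

With 3 baristas and 10 worker-slots to fill, someone must work at least ⌈10/3⌉ = 4 shifts, so k ≥ 4.
k = 4 works: Jan 7→Ivanova, Jan 8→Larsen, Jan 9→Larsen, Jan 10→Larsen, Jan 11→Larsen, Jan 12→Ivanova, Jan 13→Priya, Jan 14→Priya, Jan 15→Priya+Ivanova.
Loads: Larsen 4, Priya 3, Ivanova 3 — all ≤ 4.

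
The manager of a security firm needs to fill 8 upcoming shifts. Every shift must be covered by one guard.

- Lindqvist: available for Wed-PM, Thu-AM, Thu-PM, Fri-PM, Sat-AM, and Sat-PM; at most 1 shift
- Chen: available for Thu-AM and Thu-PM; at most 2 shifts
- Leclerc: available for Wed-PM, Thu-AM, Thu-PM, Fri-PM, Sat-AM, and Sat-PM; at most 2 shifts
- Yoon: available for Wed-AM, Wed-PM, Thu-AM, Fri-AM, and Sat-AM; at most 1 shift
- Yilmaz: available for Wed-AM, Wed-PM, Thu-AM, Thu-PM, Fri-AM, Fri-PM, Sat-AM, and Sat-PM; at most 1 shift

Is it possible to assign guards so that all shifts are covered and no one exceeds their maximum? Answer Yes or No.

Total capacity is 1+2+2+1+1 = 7 but 8 worker-slots are needed — infeasible.

No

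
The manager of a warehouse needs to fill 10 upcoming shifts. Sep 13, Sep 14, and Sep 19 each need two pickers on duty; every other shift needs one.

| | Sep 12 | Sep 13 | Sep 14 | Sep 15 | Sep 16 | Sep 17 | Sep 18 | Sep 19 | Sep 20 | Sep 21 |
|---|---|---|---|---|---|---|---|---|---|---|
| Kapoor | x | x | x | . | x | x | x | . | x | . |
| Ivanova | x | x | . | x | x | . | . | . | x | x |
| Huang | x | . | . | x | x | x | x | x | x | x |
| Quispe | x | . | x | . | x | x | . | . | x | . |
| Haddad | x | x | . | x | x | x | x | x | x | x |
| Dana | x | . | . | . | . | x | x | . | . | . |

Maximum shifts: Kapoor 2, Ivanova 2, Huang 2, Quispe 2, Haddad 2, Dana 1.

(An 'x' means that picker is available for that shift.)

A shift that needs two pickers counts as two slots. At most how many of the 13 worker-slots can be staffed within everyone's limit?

11

Total capacity across all pickers is 2+2+2+2+2+1 = 11, and 13 slots are needed, so at most 11 can be filled.
An assignment achieving 11: Sep 13→Kapoor+Ivanova, Sep 14→Kapoor+Quispe, Sep 15→Ivanova, Sep 16→Quispe, Sep 17→Dana, Sep 18→Haddad, Sep 19→Huang+Haddad, Sep 21→Huang.
Loads: Kapoor 2/2, Ivanova 2/2, Huang 2/2, Quispe 2/2, Haddad 2/2, Dana 1/1.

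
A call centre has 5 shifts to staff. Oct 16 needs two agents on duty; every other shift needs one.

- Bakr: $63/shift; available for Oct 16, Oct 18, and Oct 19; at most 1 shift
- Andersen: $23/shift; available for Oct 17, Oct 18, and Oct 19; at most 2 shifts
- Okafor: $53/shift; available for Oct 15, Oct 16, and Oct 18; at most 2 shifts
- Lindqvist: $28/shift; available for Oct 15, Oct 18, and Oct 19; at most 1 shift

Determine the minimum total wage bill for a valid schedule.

Oct 16 can only be covered by Bakr and Okafor, so that assignment is forced.
Oct 17 can only be covered by Andersen, so that assignment is forced.
Picking the cheapest available agent for each shift independently would cost $213, but that ignores the shift limits.
An optimal schedule: Oct 15→Okafor, Oct 16→Bakr+Okafor, Oct 17→Andersen, Oct 18→Lindqvist, Oct 19→Andersen.
Total: 53 + 63 + 53 + 23 + 28 + 23 = $243.

$243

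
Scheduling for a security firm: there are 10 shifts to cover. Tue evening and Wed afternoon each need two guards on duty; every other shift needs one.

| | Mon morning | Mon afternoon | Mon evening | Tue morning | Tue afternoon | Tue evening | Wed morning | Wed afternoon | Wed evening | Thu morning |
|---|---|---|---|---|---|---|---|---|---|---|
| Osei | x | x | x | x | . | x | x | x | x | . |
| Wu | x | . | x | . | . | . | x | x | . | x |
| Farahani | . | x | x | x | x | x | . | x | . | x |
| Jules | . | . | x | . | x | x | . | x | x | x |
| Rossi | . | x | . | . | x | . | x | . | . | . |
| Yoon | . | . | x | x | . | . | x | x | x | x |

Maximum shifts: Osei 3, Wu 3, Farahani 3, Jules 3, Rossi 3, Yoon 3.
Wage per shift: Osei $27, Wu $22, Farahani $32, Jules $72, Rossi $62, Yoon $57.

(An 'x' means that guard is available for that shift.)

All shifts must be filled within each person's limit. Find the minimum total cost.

Picking the cheapest available guard for each shift independently would cost $309, but that ignores the shift limits.
An optimal schedule: Mon morning→Wu, Mon afternoon→Osei, Mon evening→Yoon, Tue morning→Osei, Tue afternoon→Farahani, Tue evening→Osei+Farahani, Wed morning→Wu, Wed afternoon→Farahani+Yoon, Wed evening→Yoon, Thu morning→Wu.
Total: 22 + 27 + 57 + 27 + 32 + 27 + 32 + 22 + 32 + 57 + 57 + 22 = $414.

$414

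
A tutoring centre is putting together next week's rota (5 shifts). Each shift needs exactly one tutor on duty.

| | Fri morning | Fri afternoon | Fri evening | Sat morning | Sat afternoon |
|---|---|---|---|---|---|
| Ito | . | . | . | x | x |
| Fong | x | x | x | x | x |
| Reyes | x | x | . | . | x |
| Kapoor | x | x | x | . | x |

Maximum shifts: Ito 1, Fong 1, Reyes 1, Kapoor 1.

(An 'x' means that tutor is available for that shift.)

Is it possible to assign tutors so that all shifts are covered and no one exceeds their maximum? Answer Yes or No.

No

Shifts {Fri morning, Fri afternoon, Fri evening, Sat morning, Sat afternoon} need 5 worker-slots in total, but the tutors available for any of those shifts (Ito, Fong, Reyes, and Kapoor) can supply at most 4 among them. So no valid schedule exists.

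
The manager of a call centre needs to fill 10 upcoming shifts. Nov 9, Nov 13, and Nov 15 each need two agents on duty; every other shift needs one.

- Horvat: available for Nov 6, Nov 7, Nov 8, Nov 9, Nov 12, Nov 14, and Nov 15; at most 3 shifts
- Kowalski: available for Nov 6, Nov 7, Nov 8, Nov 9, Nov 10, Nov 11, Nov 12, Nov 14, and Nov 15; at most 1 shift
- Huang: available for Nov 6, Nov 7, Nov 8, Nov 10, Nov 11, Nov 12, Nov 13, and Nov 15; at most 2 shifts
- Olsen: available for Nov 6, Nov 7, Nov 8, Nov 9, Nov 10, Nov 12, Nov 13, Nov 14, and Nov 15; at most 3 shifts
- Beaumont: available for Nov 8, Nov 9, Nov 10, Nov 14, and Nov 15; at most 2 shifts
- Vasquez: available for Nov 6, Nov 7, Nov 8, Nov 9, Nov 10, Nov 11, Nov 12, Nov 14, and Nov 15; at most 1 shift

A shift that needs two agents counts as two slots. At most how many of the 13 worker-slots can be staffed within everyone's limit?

Total capacity across all agents is 3+1+2+3+2+1 = 12, and 13 slots are needed, so at most 12 can be filled.
An assignment achieving 12: Nov 6→Horvat, Nov 7→Horvat, Nov 8→Beaumont, Nov 9→Horvat+Olsen, Nov 10→Huang, Nov 11→Kowalski, Nov 12→Olsen, Nov 13→Huang+Olsen, Nov 14→Beaumont, Nov 15→Vasquez.
Loads: Horvat 3/3, Kowalski 1/1, Huang 2/2, Olsen 3/3, Beaumont 2/2, Vasquez 1/1.

12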